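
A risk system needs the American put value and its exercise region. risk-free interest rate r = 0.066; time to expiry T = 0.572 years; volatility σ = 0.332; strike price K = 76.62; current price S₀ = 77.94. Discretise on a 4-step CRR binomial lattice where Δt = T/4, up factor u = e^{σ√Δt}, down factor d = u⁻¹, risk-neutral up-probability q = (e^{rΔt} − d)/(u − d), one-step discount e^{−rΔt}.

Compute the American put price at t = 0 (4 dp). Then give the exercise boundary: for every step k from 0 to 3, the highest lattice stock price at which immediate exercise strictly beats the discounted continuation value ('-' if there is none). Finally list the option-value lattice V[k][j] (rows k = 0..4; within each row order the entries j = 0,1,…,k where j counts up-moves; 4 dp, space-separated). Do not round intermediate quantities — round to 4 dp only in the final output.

price = 5.7129
boundary = - - 60.6334 68.7442
tree:
5.7129
9.7500 1.8836
15.9866 3.8516 0.0000
23.1405 7.8758 0.0000 0.0000
29.4503 15.9866 0.0000 0.0000 0.0000

Δt=0.14300, u=1.13377, d=0.88201, q=0.50632, disc=e^(-rΔt)=0.99061
k=4 terminal: V=max(K-S,0) → 29.4503 15.9866 0.0000 0.0000 0.0000
k=3: j=0 S=53.4795 intr=23.1405 cont=22.4208 V=23.1405[EX]; j=1 S=68.7442 intr=7.8758 cont=7.8181 V=7.8758[EX]; j=2 S=88.3659 intr=0.0000 cont=0.0000 V=0.0000[hold]; j=3 S=113.5883 intr=0.0000 cont=0.0000 V=0.0000[hold]  S*(3)=68.7442
k=2: j=0 S=60.6334 intr=15.9866 cont=15.2669 V=15.9866[EX]; j=1 S=77.9400 intr=0.0000 cont=3.8516 V=3.8516[hold]; j=2 S=100.1865 intr=0.0000 cont=0.0000 V=0.0000[hold]  S*(2)=60.6334
k=1: j=0 S=68.7442 intr=7.8758 cont=9.7500 V=9.7500[hold]; j=1 S=88.3659 intr=0.0000 cont=1.8836 V=1.8836[hold]  S*(1)=-
k=0: j=0 S=77.9400 intr=0.0000 cont=5.7129 V=5.7129[hold]  S*(0)=-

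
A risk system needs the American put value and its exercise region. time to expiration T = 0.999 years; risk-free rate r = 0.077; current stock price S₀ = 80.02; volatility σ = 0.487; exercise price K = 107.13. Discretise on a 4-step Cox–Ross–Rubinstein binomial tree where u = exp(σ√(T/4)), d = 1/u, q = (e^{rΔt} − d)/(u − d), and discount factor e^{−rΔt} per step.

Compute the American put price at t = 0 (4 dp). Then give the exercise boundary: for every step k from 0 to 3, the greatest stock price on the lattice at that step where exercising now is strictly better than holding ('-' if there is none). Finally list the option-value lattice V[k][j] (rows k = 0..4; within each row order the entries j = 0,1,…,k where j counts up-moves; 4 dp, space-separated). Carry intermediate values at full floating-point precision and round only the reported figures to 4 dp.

Δt=0.24975, u=1.27555, d=0.78397, q=0.47895, disc=e^(-rΔt)=0.98095
k=4 terminal: V=max(K-S,0) → 76.9021 57.9484 27.1100 0.0000 0.0000
k=3: j=0 S=38.5572 intr=68.5728 cont=66.5323 V=68.5728[EX]; j=1 S=62.7337 intr=44.3963 cont=42.3558 V=44.3963[EX]; j=2 S=102.0696 intr=5.0604 cont=13.8565 V=13.8565[hold]; j=3 S=166.0703 intr=0.0000 cont=0.0000 V=0.0000[hold]  S*(3)=62.7337
k=2: j=0 S=49.1816 intr=57.9484 cont=55.9079 V=57.9484[EX]; j=1 S=80.0200 intr=27.1100 cont=29.2022 V=29.2022[hold]; j=2 S=130.1950 intr=0.0000 cont=7.0824 V=7.0824[hold]  S*(2)=49.1816
k=1: j=0 S=62.7337 intr=44.3963 cont=43.3388 V=44.3963[EX]; j=1 S=102.0696 intr=5.0604 cont=18.2534 V=18.2534[hold]  S*(1)=62.7337
k=0: j=0 S=80.0200 intr=27.1100 cont=31.2680 V=31.2680[hold]  S*(0)=-

price = 31.2680
boundary = - 62.7337 49.1816 62.7337
tree:
31.2680
44.3963 18.2534
57.9484 29.2022 7.0824
68.5728 44.3963 13.8565 0.0000
76.9021 57.9484 27.1100 0.0000 0.0000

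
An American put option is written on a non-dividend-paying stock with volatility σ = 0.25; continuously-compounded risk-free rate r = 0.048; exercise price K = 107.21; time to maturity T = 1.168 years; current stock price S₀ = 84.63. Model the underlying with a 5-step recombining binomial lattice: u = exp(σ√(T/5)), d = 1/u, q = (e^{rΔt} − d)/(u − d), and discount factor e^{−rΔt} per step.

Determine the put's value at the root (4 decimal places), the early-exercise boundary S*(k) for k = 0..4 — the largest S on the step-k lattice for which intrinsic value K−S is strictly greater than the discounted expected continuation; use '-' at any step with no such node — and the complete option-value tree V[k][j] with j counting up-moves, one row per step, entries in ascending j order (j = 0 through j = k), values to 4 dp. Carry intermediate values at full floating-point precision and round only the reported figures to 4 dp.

Δt=0.23360, u=1.12843, d=0.88618, q=0.51638, disc=e^(-rΔt)=0.98885
k=5 terminal: V=max(K-S,0) → 60.9565 48.3126 32.2122 11.7107 0.0000 0.0000
k=4: j=0 S=52.1940 intr=55.0160 cont=53.8206 V=55.0160[EX]; j=1 S=66.4618 intr=40.7482 cont=39.5528 V=40.7482[EX]; j=2 S=84.6300 intr=22.5800 cont=21.3846 V=22.5800[EX]; j=3 S=107.7647 intr=0.0000 cont=5.6004 V=5.6004[hold]; j=4 S=137.2235 intr=0.0000 cont=0.0000 V=0.0000[hold]  S*(4)=84.6300
k=3: j=0 S=58.8974 intr=48.3126 cont=47.1172 V=48.3126[EX]; j=1 S=74.9978 intr=32.2122 cont=31.0168 V=32.2122[EX]; j=2 S=95.4993 intr=11.7107 cont=13.6581 V=13.6581[hold]; j=3 S=121.6053 intr=0.0000 cont=2.6783 V=2.6783[hold]  S*(3)=74.9978
k=2: j=0 S=66.4618 intr=40.7482 cont=39.5528 V=40.7482[EX]; j=1 S=84.6300 intr=22.5800 cont=22.3790 V=22.5800[EX]; j=2 S=107.7647 intr=0.0000 cont=7.8993 V=7.8993[hold]  S*(2)=84.6300
k=1: j=0 S=74.9978 intr=32.2122 cont=31.0168 V=32.2122[EX]; j=1 S=95.4993 intr=11.7107 cont=14.8320 V=14.8320[hold]  S*(1)=74.9978
k=0: j=0 S=84.6300 intr=22.5800 cont=22.9784 V=22.9784[hold]  S*(0)=-

price = 22.9784
boundary = - 74.9978 84.6300 74.9978 84.6300
tree:
22.9784
32.2122 14.8320
40.7482 22.5800 7.8993
48.3126 32.2122 13.6581 2.6783
55.0160 40.7482 22.5800 5.6004 0.0000
60.9565 48.3126 32.2122 11.7107 0.0000 0.0000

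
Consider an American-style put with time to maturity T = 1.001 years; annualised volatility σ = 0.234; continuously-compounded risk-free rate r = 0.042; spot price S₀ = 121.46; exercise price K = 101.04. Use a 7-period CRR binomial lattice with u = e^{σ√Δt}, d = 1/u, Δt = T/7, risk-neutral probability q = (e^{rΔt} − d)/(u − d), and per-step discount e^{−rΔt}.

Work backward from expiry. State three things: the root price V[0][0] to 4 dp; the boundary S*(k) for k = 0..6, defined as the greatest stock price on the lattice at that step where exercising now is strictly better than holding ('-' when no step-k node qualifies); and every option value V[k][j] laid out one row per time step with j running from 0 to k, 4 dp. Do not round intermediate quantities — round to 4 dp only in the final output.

params: Δt=0.14300 u=1.09252 d=0.91531 q=0.51189 e^(-rΔt)=0.99401
t_7 payoffs: 35.6631 23.0059 7.8984 0.0000 0.0000 0.0000 0.0000 0.0000
t_6: node(6,0) S=71.4257 payoff=29.6143 vs cont=29.0093 → 29.6143 [stop]  node(6,1) S=85.2539 payoff=15.7861 vs cont=15.1811 → 15.7861 [stop]  node(6,2) S=101.7592 payoff=0.0000 vs cont=3.8322 → 3.8322 [wait]  node(6,3) S=121.4600 payoff=0.0000 vs cont=0.0000 → 0.0000 [wait]  node(6,4) S=144.9749 payoff=0.0000 vs cont=0.0000 → 0.0000 [wait]  node(6,5) S=173.0424 payoff=0.0000 vs cont=0.0000 → 0.0000 [wait]  node(6,6) S=206.5438 payoff=0.0000 vs cont=0.0000 → 0.0000 [wait]  ⇒ S*(6)=85.2539
t_5: node(5,0) S=78.0341 payoff=23.0059 vs cont=22.4009 → 23.0059 [stop]  node(5,1) S=93.1416 payoff=7.8984 vs cont=9.6092 → 9.6092 [wait]  node(5,2) S=111.1741 payoff=0.0000 vs cont=1.8593 → 1.8593 [wait]  node(5,3) S=132.6976 payoff=0.0000 vs cont=0.0000 → 0.0000 [wait]  node(5,4) S=158.3882 payoff=0.0000 vs cont=0.0000 → 0.0000 [wait]  node(5,5) S=189.0524 payoff=0.0000 vs cont=0.0000 → 0.0000 [wait]  ⇒ S*(5)=78.0341
t_4: node(4,0) S=85.2539 payoff=15.7861 vs cont=16.0516 → 16.0516 [wait]  node(4,1) S=101.7592 payoff=0.0000 vs cont=5.6084 → 5.6084 [wait]  node(4,2) S=121.4600 payoff=0.0000 vs cont=0.9021 → 0.9021 [wait]  node(4,3) S=144.9749 payoff=0.0000 vs cont=0.0000 → 0.0000 [wait]  node(4,4) S=173.0424 payoff=0.0000 vs cont=0.0000 → 0.0000 [wait]  ⇒ S*(4)=-
t_3: node(3,0) S=93.1416 payoff=7.8984 vs cont=10.6417 → 10.6417 [wait]  node(3,1) S=111.1741 payoff=0.0000 vs cont=3.1801 → 3.1801 [wait]  node(3,2) S=132.6976 payoff=0.0000 vs cont=0.4377 → 0.4377 [wait]  node(3,3) S=158.3882 payoff=0.0000 vs cont=0.0000 → 0.0000 [wait]  ⇒ S*(3)=-
t_2: node(2,0) S=101.7592 payoff=0.0000 vs cont=6.7814 → 6.7814 [wait]  node(2,1) S=121.4600 payoff=0.0000 vs cont=1.7657 → 1.7657 [wait]  node(2,2) S=144.9749 payoff=0.0000 vs cont=0.2124 → 0.2124 [wait]  ⇒ S*(2)=-
t_1: node(1,0) S=111.1741 payoff=0.0000 vs cont=4.1887 → 4.1887 [wait]  node(1,1) S=132.6976 payoff=0.0000 vs cont=0.9648 → 0.9648 [wait]  ⇒ S*(1)=-
t_0: node(0,0) S=121.4600 payoff=0.0000 vs cont=2.5232 → 2.5232 [wait]  ⇒ S*(0)=-

price = 2.5232
boundary = - - - - - 78.0341 85.2539
tree:
2.5232
4.1887 0.9648
6.7814 1.7657 0.2124
10.6417 3.1801 0.4377 0.0000
16.0516 5.6084 0.9021 0.0000 0.0000
23.0059 9.6092 1.8593 0.0000 0.0000 0.0000
29.6143 15.7861 3.8322 0.0000 0.0000 0.0000 0.0000
35.6631 23.0059 7.8984 0.0000 0.0000 0.0000 0.0000 0.0000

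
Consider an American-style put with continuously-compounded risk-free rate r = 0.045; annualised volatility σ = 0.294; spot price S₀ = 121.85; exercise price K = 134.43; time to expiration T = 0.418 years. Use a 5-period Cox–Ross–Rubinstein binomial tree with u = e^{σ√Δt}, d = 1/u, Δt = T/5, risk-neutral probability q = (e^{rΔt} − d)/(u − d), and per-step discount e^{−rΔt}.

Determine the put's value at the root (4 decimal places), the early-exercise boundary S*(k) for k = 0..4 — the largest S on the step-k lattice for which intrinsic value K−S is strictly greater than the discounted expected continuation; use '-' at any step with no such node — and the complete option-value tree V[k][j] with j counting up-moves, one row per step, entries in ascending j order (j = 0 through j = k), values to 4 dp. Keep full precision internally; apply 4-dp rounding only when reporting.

price = 15.9152
boundary = - - 102.7993 111.9200 121.8500
tree:
15.9152
22.9797 8.9959
31.6307 14.5329 3.5466
40.0082 22.5100 6.6940 0.4374
47.7029 31.6307 12.5800 0.8796 0.0000
54.7706 40.0082 22.5100 1.7690 0.0000 0.0000

Δt=0.08360, u=1.08872, d=0.91851, q=0.50090, disc=e^(-rΔt)=0.99625
k=5 terminal: V=max(K-S,0) → 54.7706 40.0082 22.5100 1.7690 0.0000 0.0000
k=4: j=0 S=86.7271 intr=47.7029 cont=47.1982 V=47.7029[EX]; j=1 S=102.7993 intr=31.6307 cont=31.1259 V=31.6307[EX]; j=2 S=121.8500 intr=12.5800 cont=12.0752 V=12.5800[EX]; j=3 S=144.4312 intr=0.0000 cont=0.8796 V=0.8796[hold]; j=4 S=171.1971 intr=0.0000 cont=0.0000 V=0.0000[hold]  S*(4)=121.8500
k=3: j=0 S=94.4218 intr=40.0082 cont=39.5034 V=40.0082[EX]; j=1 S=111.9200 intr=22.5100 cont=22.0052 V=22.5100[EX]; j=2 S=132.6610 intr=1.7690 cont=6.6940 V=6.6940[hold]; j=3 S=157.2457 intr=0.0000 cont=0.4374 V=0.4374[hold]  S*(3)=111.9200
k=2: j=0 S=102.7993 intr=31.6307 cont=31.1259 V=31.6307[EX]; j=1 S=121.8500 intr=12.5800 cont=14.5329 V=14.5329[hold]; j=2 S=144.4312 intr=0.0000 cont=3.5466 V=3.5466[hold]  S*(2)=102.7993
k=1: j=0 S=111.9200 intr=22.5100 cont=22.9797 V=22.9797[hold]; j=1 S=132.6610 intr=1.7690 cont=8.9959 V=8.9959[hold]  S*(1)=-
k=0: j=0 S=121.8500 intr=12.5800 cont=15.9152 V=15.9152[hold]  S*(0)=-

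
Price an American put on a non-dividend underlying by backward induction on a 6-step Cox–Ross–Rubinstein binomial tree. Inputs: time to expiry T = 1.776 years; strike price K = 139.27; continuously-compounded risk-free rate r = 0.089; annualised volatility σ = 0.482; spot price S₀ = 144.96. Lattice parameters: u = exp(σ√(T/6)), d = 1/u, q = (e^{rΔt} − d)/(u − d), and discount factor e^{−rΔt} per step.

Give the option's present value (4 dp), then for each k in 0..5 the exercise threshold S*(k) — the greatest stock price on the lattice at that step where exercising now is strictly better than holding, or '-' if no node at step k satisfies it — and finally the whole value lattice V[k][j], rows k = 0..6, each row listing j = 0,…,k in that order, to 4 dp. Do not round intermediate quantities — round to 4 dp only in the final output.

params: Δt=0.29600 u=1.29983 d=0.76933 q=0.48513 e^(-rΔt)=0.97400
t_6 payoffs: 109.2147 88.4895 53.4729 0.0000 0.0000 0.0000 0.0000
t_5: node(5,0) S=39.0669 payoff=100.2031 vs cont=96.5821 → 100.2031 [stop]  node(5,1) S=66.0062 payoff=73.2638 vs cont=69.6428 → 73.2638 [stop]  node(5,2) S=111.5220 payoff=27.7480 vs cont=26.8157 → 27.7480 [stop]  node(5,3) S=188.4239 payoff=0.0000 vs cont=0.0000 → 0.0000 [wait]  node(5,4) S=318.3549 payoff=0.0000 vs cont=0.0000 → 0.0000 [wait]  node(5,5) S=537.8822 payoff=0.0000 vs cont=0.0000 → 0.0000 [wait]  ⇒ S*(5)=111.5220
t_4: node(4,0) S=50.7805 payoff=88.4895 vs cont=84.8685 → 88.4895 [stop]  node(4,1) S=85.7971 payoff=53.4729 vs cont=49.8519 → 53.4729 [stop]  node(4,2) S=144.9600 payoff=0.0000 vs cont=13.9151 → 13.9151 [wait]  node(4,3) S=244.9197 payoff=0.0000 vs cont=0.0000 → 0.0000 [wait]  node(4,4) S=413.8085 payoff=0.0000 vs cont=0.0000 → 0.0000 [wait]  ⇒ S*(4)=85.7971
t_3: node(3,0) S=66.0062 payoff=73.2638 vs cont=69.6428 → 73.2638 [stop]  node(3,1) S=111.5220 payoff=27.7480 vs cont=33.3908 → 33.3908 [wait]  node(3,2) S=188.4239 payoff=0.0000 vs cont=6.9782 → 6.9782 [wait]  node(3,3) S=318.3549 payoff=0.0000 vs cont=0.0000 → 0.0000 [wait]  ⇒ S*(3)=66.0062
t_2: node(2,0) S=85.7971 payoff=53.4729 vs cont=52.5182 → 53.4729 [stop]  node(2,1) S=144.9600 payoff=0.0000 vs cont=20.0422 → 20.0422 [wait]  node(2,2) S=244.9197 payoff=0.0000 vs cont=3.4994 → 3.4994 [wait]  ⇒ S*(2)=85.7971
t_1: node(1,0) S=111.5220 payoff=27.7480 vs cont=36.2860 → 36.2860 [wait]  node(1,1) S=188.4239 payoff=0.0000 vs cont=11.7043 → 11.7043 [wait]  ⇒ S*(1)=-
t_0: node(0,0) S=144.9600 payoff=0.0000 vs cont=23.7272 → 23.7272 [wait]  ⇒ S*(0)=-

price = 23.7272
boundary = - - 85.7971 66.0062 85.7971 111.5220
tree:
23.7272
36.2860 11.7043
53.4729 20.0422 3.4994
73.2638 33.3908 6.9782 0.0000
88.4895 53.4729 13.9151 0.0000 0.0000
100.2031 73.2638 27.7480 0.0000 0.0000 0.0000
109.2147 88.4895 53.4729 0.0000 0.0000 0.0000 0.0000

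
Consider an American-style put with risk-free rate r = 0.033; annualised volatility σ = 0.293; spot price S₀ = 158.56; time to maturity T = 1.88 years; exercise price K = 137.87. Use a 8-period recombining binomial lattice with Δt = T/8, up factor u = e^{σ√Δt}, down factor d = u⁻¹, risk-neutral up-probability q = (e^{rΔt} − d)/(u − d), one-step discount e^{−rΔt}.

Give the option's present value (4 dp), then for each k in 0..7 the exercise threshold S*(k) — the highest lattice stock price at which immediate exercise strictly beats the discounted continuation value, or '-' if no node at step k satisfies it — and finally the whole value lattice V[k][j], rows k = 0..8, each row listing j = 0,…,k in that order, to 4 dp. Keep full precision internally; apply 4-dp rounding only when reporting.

price = 12.2764
boundary = - - - - 89.8359 77.9407 89.8359 103.5466
tree:
12.2764
18.1029 6.4514
25.9461 10.2868 2.5914
35.9787 15.9923 4.5552 0.6035
48.0341 24.0940 7.8757 1.1970 0.0000
59.9293 34.8902 13.3219 2.3740 0.0000 0.0000
70.2495 48.0341 21.8638 4.7084 0.0000 0.0000 0.0000
79.2032 59.9293 34.3234 9.3381 0.0000 0.0000 0.0000 0.0000
86.9713 70.2495 48.0341 18.5202 0.0000 0.0000 0.0000 0.0000 0.0000

Δt=0.23500  u=1.15262  d=0.86759  q=0.49186  discount=0.99227
step 8 (expiry): payoffs max(K−S,0) = 86.9713 70.2495 48.0341 18.5202 0.0000 0.0000 0.0000 0.0000 0.0000
step 7: (k=7,j=0): S=58.6668, (K−S)⁺=79.2032, hold=78.1382 ⇒ V=79.2032 exercise | (k=7,j=1): S=77.9407, (K−S)⁺=59.9293, hold=58.8643 ⇒ V=59.9293 exercise | (k=7,j=2): S=103.5466, (K−S)⁺=34.3234, hold=33.2583 ⇒ V=34.3234 exercise | (k=7,j=3): S=137.5649, (K−S)⁺=0.3051, hold=9.3381 ⇒ V=9.3381 continue | (k=7,j=4): S=182.7593, (K−S)⁺=0.0000, hold=0.0000 ⇒ V=0.0000 continue | (k=7,j=5): S=242.8015, (K−S)⁺=0.0000, hold=0.0000 ⇒ V=0.0000 continue | (k=7,j=6): S=322.5694, (K−S)⁺=0.0000, hold=0.0000 ⇒ V=0.0000 continue | (k=7,j=7): S=428.5435, (K−S)⁺=0.0000, hold=0.0000 ⇒ V=0.0000 continue  boundary S*=103.5466
step 6: (k=6,j=0): S=67.6205, (K−S)⁺=70.2495, hold=69.1845 ⇒ V=70.2495 exercise | (k=6,j=1): S=89.8359, (K−S)⁺=48.0341, hold=46.9690 ⇒ V=48.0341 exercise | (k=6,j=2): S=119.3498, (K−S)⁺=18.5202, hold=21.8638 ⇒ V=21.8638 continue | (k=6,j=3): S=158.5600, (K−S)⁺=0.0000, hold=4.7084 ⇒ V=4.7084 continue | (k=6,j=4): S=210.6519, (K−S)⁺=0.0000, hold=0.0000 ⇒ V=0.0000 continue | (k=6,j=5): S=279.8577, (K−S)⁺=0.0000, hold=0.0000 ⇒ V=0.0000 continue | (k=6,j=6): S=371.7997, (K−S)⁺=0.0000, hold=0.0000 ⇒ V=0.0000 continue  boundary S*=89.8359
step 5: (k=5,j=0): S=77.9407, (K−S)⁺=59.9293, hold=58.8643 ⇒ V=59.9293 exercise | (k=5,j=1): S=103.5466, (K−S)⁺=34.3234, hold=34.8902 ⇒ V=34.8902 continue | (k=5,j=2): S=137.5649, (K−S)⁺=0.3051, hold=13.3219 ⇒ V=13.3219 continue | (k=5,j=3): S=182.7593, (K−S)⁺=0.0000, hold=2.3740 ⇒ V=2.3740 continue | (k=5,j=4): S=242.8015, (K−S)⁺=0.0000, hold=0.0000 ⇒ V=0.0000 continue | (k=5,j=5): S=322.5694, (K−S)⁺=0.0000, hold=0.0000 ⇒ V=0.0000 continue  boundary S*=77.9407
step 4: (k=4,j=0): S=89.8359, (K−S)⁺=48.0341, hold=47.2457 ⇒ V=48.0341 exercise | (k=4,j=1): S=119.3498, (K−S)⁺=18.5202, hold=24.0940 ⇒ V=24.0940 continue | (k=4,j=2): S=158.5600, (K−S)⁺=0.0000, hold=7.8757 ⇒ V=7.8757 continue | (k=4,j=3): S=210.6519, (K−S)⁺=0.0000, hold=1.1970 ⇒ V=1.1970 continue | (k=4,j=4): S=279.8577, (K−S)⁺=0.0000, hold=0.0000 ⇒ V=0.0000 continue  boundary S*=89.8359
step 3: (k=3,j=0): S=103.5466, (K−S)⁺=34.3234, hold=35.9787 ⇒ V=35.9787 continue | (k=3,j=1): S=137.5649, (K−S)⁺=0.3051, hold=15.9923 ⇒ V=15.9923 continue | (k=3,j=2): S=182.7593, (K−S)⁺=0.0000, hold=4.5552 ⇒ V=4.5552 continue | (k=3,j=3): S=242.8015, (K−S)⁺=0.0000, hold=0.6035 ⇒ V=0.6035 continue  boundary S*=-
step 2: (k=2,j=0): S=119.3498, (K−S)⁺=18.5202, hold=25.9461 ⇒ V=25.9461 continue | (k=2,j=1): S=158.5600, (K−S)⁺=0.0000, hold=10.2868 ⇒ V=10.2868 continue | (k=2,j=2): S=210.6519, (K−S)⁺=0.0000, hold=2.5914 ⇒ V=2.5914 continue  boundary S*=-
step 1: (k=1,j=0): S=137.5649, (K−S)⁺=0.3051, hold=18.1029 ⇒ V=18.1029 continue | (k=1,j=1): S=182.7593, (K−S)⁺=0.0000, hold=6.4514 ⇒ V=6.4514 continue  boundary S*=-
step 0: (k=0,j=0): S=158.5600, (K−S)⁺=0.0000, hold=12.2764 ⇒ V=12.2764 continue  boundary S*=-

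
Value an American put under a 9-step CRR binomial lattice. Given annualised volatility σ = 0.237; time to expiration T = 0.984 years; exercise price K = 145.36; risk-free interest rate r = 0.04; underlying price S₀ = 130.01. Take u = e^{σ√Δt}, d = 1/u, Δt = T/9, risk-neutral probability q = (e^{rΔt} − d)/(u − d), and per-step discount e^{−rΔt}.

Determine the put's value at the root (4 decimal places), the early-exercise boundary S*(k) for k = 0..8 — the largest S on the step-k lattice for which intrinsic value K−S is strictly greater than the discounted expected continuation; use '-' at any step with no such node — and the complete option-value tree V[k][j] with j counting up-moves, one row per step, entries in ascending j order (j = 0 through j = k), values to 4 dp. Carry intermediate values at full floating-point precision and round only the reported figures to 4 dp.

price = 19.4499
boundary = - - 111.1500 102.7722 111.1500 102.7722 111.1500 120.2107 130.0100
tree:
19.4499
26.1852 13.1036
34.2100 18.6500 7.8524
42.5878 25.7116 11.9813 3.9270
50.3341 34.2100 17.7142 6.5401 1.4336
57.4965 42.5878 25.2031 10.6242 2.6467 0.2728
64.1191 50.3341 34.2100 16.7095 4.8306 0.5573 0.0000
70.2425 57.4965 42.5878 25.1493 8.6911 1.1386 0.0000 0.0000
75.9044 64.1191 50.3341 34.2100 15.3500 2.3260 0.0000 0.0000 0.0000
81.1395 70.2425 57.4965 42.5878 25.1493 4.7519 0.0000 0.0000 0.0000 0.0000

params: Δt=0.10933 u=1.08152 d=0.92463 q=0.50835 e^(-rΔt)=0.99564
t_9 payoffs: 81.1395 70.2425 57.4965 42.5878 25.1493 4.7519 0.0000 0.0000 0.0000 0.0000
t_8: node(8,0) S=69.4556 payoff=75.9044 vs cont=75.2701 → 75.9044 [stop]  node(8,1) S=81.2409 payoff=64.1191 vs cont=63.4848 → 64.1191 [stop]  node(8,2) S=95.0259 payoff=50.3341 vs cont=49.6998 → 50.3341 [stop]  node(8,3) S=111.1500 payoff=34.2100 vs cont=33.5757 → 34.2100 [stop]  node(8,4) S=130.0100 payoff=15.3500 vs cont=14.7157 → 15.3500 [stop]  node(8,5) S=152.0702 payoff=0.0000 vs cont=2.3260 → 2.3260 [wait]  node(8,6) S=177.8736 payoff=0.0000 vs cont=0.0000 → 0.0000 [wait]  node(8,7) S=208.0553 payoff=0.0000 vs cont=0.0000 → 0.0000 [wait]  node(8,8) S=243.3583 payoff=0.0000 vs cont=0.0000 → 0.0000 [wait]  ⇒ S*(8)=130.0100
t_7: node(7,0) S=75.1175 payoff=70.2425 vs cont=69.6082 → 70.2425 [stop]  node(7,1) S=87.8635 payoff=57.4965 vs cont=56.8622 → 57.4965 [stop]  node(7,2) S=102.7722 payoff=42.5878 vs cont=41.9535 → 42.5878 [stop]  node(7,3) S=120.2107 payoff=25.1493 vs cont=24.5150 → 25.1493 [stop]  node(7,4) S=140.6081 payoff=4.7519 vs cont=8.6911 → 8.6911 [wait]  node(7,5) S=164.4666 payoff=0.0000 vs cont=1.1386 → 1.1386 [wait]  node(7,6) S=192.3735 payoff=0.0000 vs cont=0.0000 → 0.0000 [wait]  node(7,7) S=225.0156 payoff=0.0000 vs cont=0.0000 → 0.0000 [wait]  ⇒ S*(7)=120.2107
t_6: node(6,0) S=81.2409 payoff=64.1191 vs cont=63.4848 → 64.1191 [stop]  node(6,1) S=95.0259 payoff=50.3341 vs cont=49.6998 → 50.3341 [stop]  node(6,2) S=111.1500 payoff=34.2100 vs cont=33.5757 → 34.2100 [stop]  node(6,3) S=130.0100 payoff=15.3500 vs cont=16.7095 → 16.7095 [wait]  node(6,4) S=152.0702 payoff=0.0000 vs cont=4.8306 → 4.8306 [wait]  node(6,5) S=177.8736 payoff=0.0000 vs cont=0.5573 → 0.5573 [wait]  node(6,6) S=208.0553 payoff=0.0000 vs cont=0.0000 → 0.0000 [wait]  ⇒ S*(6)=111.1500
t_5: node(5,0) S=87.8635 payoff=57.4965 vs cont=56.8622 → 57.4965 [stop]  node(5,1) S=102.7722 payoff=42.5878 vs cont=41.9535 → 42.5878 [stop]  node(5,2) S=120.2107 payoff=25.1493 vs cont=25.2031 → 25.2031 [wait]  node(5,3) S=140.6081 payoff=4.7519 vs cont=10.6242 → 10.6242 [wait]  node(5,4) S=164.4666 payoff=0.0000 vs cont=2.6467 → 2.6467 [wait]  node(5,5) S=192.3735 payoff=0.0000 vs cont=0.2728 → 0.2728 [wait]  ⇒ S*(5)=102.7722
t_4: node(4,0) S=95.0259 payoff=50.3341 vs cont=49.6998 → 50.3341 [stop]  node(4,1) S=111.1500 payoff=34.2100 vs cont=33.6029 → 34.2100 [stop]  node(4,2) S=130.0100 payoff=15.3500 vs cont=17.7142 → 17.7142 [wait]  node(4,3) S=152.0702 payoff=0.0000 vs cont=6.5401 → 6.5401 [wait]  node(4,4) S=177.8736 payoff=0.0000 vs cont=1.4336 → 1.4336 [wait]  ⇒ S*(4)=111.1500
t_3: node(3,0) S=102.7722 payoff=42.5878 vs cont=41.9535 → 42.5878 [stop]  node(3,1) S=120.2107 payoff=25.1493 vs cont=25.7116 → 25.7116 [wait]  node(3,2) S=140.6081 payoff=4.7519 vs cont=11.9813 → 11.9813 [wait]  node(3,3) S=164.4666 payoff=0.0000 vs cont=3.9270 → 3.9270 [wait]  ⇒ S*(3)=102.7722
t_2: node(2,0) S=111.1500 payoff=34.2100 vs cont=33.8603 → 34.2100 [stop]  node(2,1) S=130.0100 payoff=15.3500 vs cont=18.6500 → 18.6500 [wait]  node(2,2) S=152.0702 payoff=0.0000 vs cont=7.8524 → 7.8524 [wait]  ⇒ S*(2)=111.1500
t_1: node(1,0) S=120.2107 payoff=25.1493 vs cont=26.1852 → 26.1852 [wait]  node(1,1) S=140.6081 payoff=4.7519 vs cont=13.1036 → 13.1036 [wait]  ⇒ S*(1)=-
t_0: node(0,0) S=130.0100 payoff=15.3500 vs cont=19.4499 → 19.4499 [wait]  ⇒ S*(0)=-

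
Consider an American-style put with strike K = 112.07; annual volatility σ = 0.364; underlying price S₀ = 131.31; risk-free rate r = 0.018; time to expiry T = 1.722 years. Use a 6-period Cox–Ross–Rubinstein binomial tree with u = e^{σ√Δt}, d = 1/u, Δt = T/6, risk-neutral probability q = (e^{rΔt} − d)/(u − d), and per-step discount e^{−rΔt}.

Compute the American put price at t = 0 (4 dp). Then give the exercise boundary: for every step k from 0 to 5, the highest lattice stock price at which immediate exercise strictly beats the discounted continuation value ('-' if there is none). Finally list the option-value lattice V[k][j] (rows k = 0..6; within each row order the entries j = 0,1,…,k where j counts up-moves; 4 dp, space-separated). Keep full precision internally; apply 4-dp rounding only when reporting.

Δt=0.28700, u=1.21532, d=0.82283, q=0.46460, disc=e^(-rΔt)=0.99485
k=6 terminal: V=max(K-S,0) → 71.3166 51.8775 23.1663 0.0000 0.0000 0.0000 0.0000
k=5: j=0 S=49.5283 intr=62.5417 cont=61.9643 V=62.5417[EX]; j=1 S=73.1528 intr=38.9172 cont=38.3397 V=38.9172[EX]; j=2 S=108.0460 intr=4.0240 cont=12.3393 V=12.3393[hold]; j=3 S=159.5830 intr=0.0000 cont=0.0000 V=0.0000[hold]; j=4 S=235.7027 intr=0.0000 cont=0.0000 V=0.0000[hold]; j=5 S=348.1308 intr=0.0000 cont=0.0000 V=0.0000[hold]  S*(5)=73.1528
k=4: j=0 S=60.1925 intr=51.8775 cont=51.3001 V=51.8775[EX]; j=1 S=88.9037 intr=23.1663 cont=26.4322 V=26.4322[hold]; j=2 S=131.3100 intr=0.0000 cont=6.5724 V=6.5724[hold]; j=3 S=193.9437 intr=0.0000 cont=0.0000 V=0.0000[hold]; j=4 S=286.4531 intr=0.0000 cont=0.0000 V=0.0000[hold]  S*(4)=60.1925
k=3: j=0 S=73.1528 intr=38.9172 cont=39.8493 V=39.8493[hold]; j=1 S=108.0460 intr=4.0240 cont=17.1167 V=17.1167[hold]; j=2 S=159.5830 intr=0.0000 cont=3.5008 V=3.5008[hold]; j=3 S=235.7027 intr=0.0000 cont=0.0000 V=0.0000[hold]  S*(3)=-
k=2: j=0 S=88.9037 intr=23.1663 cont=29.1368 V=29.1368[hold]; j=1 S=131.3100 intr=0.0000 cont=10.7352 V=10.7352[hold]; j=2 S=193.9437 intr=0.0000 cont=1.8646 V=1.8646[hold]  S*(2)=-
k=1: j=0 S=108.0460 intr=4.0240 cont=20.4813 V=20.4813[hold]; j=1 S=159.5830 intr=0.0000 cont=6.5798 V=6.5798[hold]  S*(1)=-
k=0: j=0 S=131.3100 intr=0.0000 cont=13.9505 V=13.9505[hold]  S*(0)=-

price = 13.9505
boundary = - - - - 60.1925 73.1528
tree:
13.9505
20.4813 6.5798
29.1368 10.7352 1.8646
39.8493 17.1167 3.5008 0.0000
51.8775 26.4322 6.5724 0.0000 0.0000
62.5417 38.9172 12.3393 0.0000 0.0000 0.0000
71.3166 51.8775 23.1663 0.0000 0.0000 0.0000 0.0000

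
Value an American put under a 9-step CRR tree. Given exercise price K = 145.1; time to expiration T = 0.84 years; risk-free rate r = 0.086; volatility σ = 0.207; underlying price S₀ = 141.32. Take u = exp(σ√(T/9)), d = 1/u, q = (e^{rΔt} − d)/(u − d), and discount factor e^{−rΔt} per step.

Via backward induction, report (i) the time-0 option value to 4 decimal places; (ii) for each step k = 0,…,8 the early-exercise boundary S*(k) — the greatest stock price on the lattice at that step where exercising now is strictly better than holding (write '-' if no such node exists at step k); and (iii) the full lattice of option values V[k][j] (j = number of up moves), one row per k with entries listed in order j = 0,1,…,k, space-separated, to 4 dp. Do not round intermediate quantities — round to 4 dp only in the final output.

Δt=0.09333  u=1.06528  d=0.93872  q=0.54787  discount=0.99201
step 9 (expiry): payoffs max(K−S,0) = 65.1125 54.3281 42.0897 28.2012 12.4403 0.0000 0.0000 0.0000 0.0000 0.0000
step 8: (k=8,j=0): S=85.2093, (K−S)⁺=59.8907, hold=58.7307 ⇒ V=59.8907 exercise | (k=8,j=1): S=96.6977, (K−S)⁺=48.4023, hold=47.2423 ⇒ V=48.4023 exercise | (k=8,j=2): S=109.7350, (K−S)⁺=35.3650, hold=34.2050 ⇒ V=35.3650 exercise | (k=8,j=3): S=124.5301, (K−S)⁺=20.5699, hold=19.4099 ⇒ V=20.5699 exercise | (k=8,j=4): S=141.3200, (K−S)⁺=3.7800, hold=5.5797 ⇒ V=5.5797 continue | (k=8,j=5): S=160.3736, (K−S)⁺=0.0000, hold=0.0000 ⇒ V=0.0000 continue | (k=8,j=6): S=181.9961, (K−S)⁺=0.0000, hold=0.0000 ⇒ V=0.0000 continue | (k=8,j=7): S=206.5338, (K−S)⁺=0.0000, hold=0.0000 ⇒ V=0.0000 continue | (k=8,j=8): S=234.3799, (K−S)⁺=0.0000, hold=0.0000 ⇒ V=0.0000 continue  boundary S*=124.5301
step 7: (k=7,j=0): S=90.7719, (K−S)⁺=54.3281, hold=53.1681 ⇒ V=54.3281 exercise | (k=7,j=1): S=103.0103, (K−S)⁺=42.0897, hold=40.9297 ⇒ V=42.0897 exercise | (k=7,j=2): S=116.8988, (K−S)⁺=28.2012, hold=27.0412 ⇒ V=28.2012 exercise | (k=7,j=3): S=132.6597, (K−S)⁺=12.4403, hold=12.2584 ⇒ V=12.4403 exercise | (k=7,j=4): S=150.5457, (K−S)⁺=0.0000, hold=2.5026 ⇒ V=2.5026 continue | (k=7,j=5): S=170.8431, (K−S)⁺=0.0000, hold=0.0000 ⇒ V=0.0000 continue | (k=7,j=6): S=193.8771, (K−S)⁺=0.0000, hold=0.0000 ⇒ V=0.0000 continue | (k=7,j=7): S=220.0167, (K−S)⁺=0.0000, hold=0.0000 ⇒ V=0.0000 continue  boundary S*=132.6597
step 6: (k=6,j=0): S=96.6977, (K−S)⁺=48.4023, hold=47.2423 ⇒ V=48.4023 exercise | (k=6,j=1): S=109.7350, (K−S)⁺=35.3650, hold=34.2050 ⇒ V=35.3650 exercise | (k=6,j=2): S=124.5301, (K−S)⁺=20.5699, hold=19.4099 ⇒ V=20.5699 exercise | (k=6,j=3): S=141.3200, (K−S)⁺=3.7800, hold=6.9398 ⇒ V=6.9398 continue | (k=6,j=4): S=160.3736, (K−S)⁺=0.0000, hold=1.1224 ⇒ V=1.1224 continue | (k=6,j=5): S=181.9961, (K−S)⁺=0.0000, hold=0.0000 ⇒ V=0.0000 continue | (k=6,j=6): S=206.5338, (K−S)⁺=0.0000, hold=0.0000 ⇒ V=0.0000 continue  boundary S*=124.5301
step 5: (k=5,j=0): S=103.0103, (K−S)⁺=42.0897, hold=40.9297 ⇒ V=42.0897 exercise | (k=5,j=1): S=116.8988, (K−S)⁺=28.2012, hold=27.0412 ⇒ V=28.2012 exercise | (k=5,j=2): S=132.6597, (K−S)⁺=12.4403, hold=12.9976 ⇒ V=12.9976 continue | (k=5,j=3): S=150.5457, (K−S)⁺=0.0000, hold=3.7226 ⇒ V=3.7226 continue | (k=5,j=4): S=170.8431, (K−S)⁺=0.0000, hold=0.5034 ⇒ V=0.5034 continue | (k=5,j=5): S=193.8771, (K−S)⁺=0.0000, hold=0.0000 ⇒ V=0.0000 continue  boundary S*=116.8988
step 4: (k=4,j=0): S=109.7350, (K−S)⁺=35.3650, hold=34.2050 ⇒ V=35.3650 exercise | (k=4,j=1): S=124.5301, (K−S)⁺=20.5699, hold=19.7127 ⇒ V=20.5699 exercise | (k=4,j=2): S=141.3200, (K−S)⁺=3.7800, hold=7.8528 ⇒ V=7.8528 continue | (k=4,j=3): S=160.3736, (K−S)⁺=0.0000, hold=1.9433 ⇒ V=1.9433 continue | (k=4,j=4): S=181.9961, (K−S)⁺=0.0000, hold=0.2258 ⇒ V=0.2258 continue  boundary S*=124.5301
step 3: (k=3,j=0): S=116.8988, (K−S)⁺=28.2012, hold=27.0412 ⇒ V=28.2012 exercise | (k=3,j=1): S=132.6597, (K−S)⁺=12.4403, hold=13.4938 ⇒ V=13.4938 continue | (k=3,j=2): S=150.5457, (K−S)⁺=0.0000, hold=4.5782 ⇒ V=4.5782 continue | (k=3,j=3): S=170.8431, (K−S)⁺=0.0000, hold=0.9943 ⇒ V=0.9943 continue  boundary S*=116.8988
step 2: (k=2,j=0): S=124.5301, (K−S)⁺=20.5699, hold=19.9824 ⇒ V=20.5699 exercise | (k=2,j=1): S=141.3200, (K−S)⁺=3.7800, hold=8.5404 ⇒ V=8.5404 continue | (k=2,j=2): S=160.3736, (K−S)⁺=0.0000, hold=2.5938 ⇒ V=2.5938 continue  boundary S*=124.5301
step 1: (k=1,j=0): S=132.6597, (K−S)⁺=12.4403, hold=13.8675 ⇒ V=13.8675 continue | (k=1,j=1): S=150.5457, (K−S)⁺=0.0000, hold=5.2402 ⇒ V=5.2402 continue  boundary S*=-
step 0: (k=0,j=0): S=141.3200, (K−S)⁺=3.7800, hold=9.0678 ⇒ V=9.0678 continue  boundary S*=-

price = 9.0678
boundary = - - 124.5301 116.8988 124.5301 116.8988 124.5301 132.6597 124.5301
tree:
9.0678
13.8675 5.2402
20.5699 8.5404 2.5938
28.2012 13.4938 4.5782 0.9943
35.3650 20.5699 7.8528 1.9433 0.2258
42.0897 28.2012 12.9976 3.7226 0.5034 0.0000
48.4023 35.3650 20.5699 6.9398 1.1224 0.0000 0.0000
54.3281 42.0897 28.2012 12.4403 2.5026 0.0000 0.0000 0.0000
59.8907 48.4023 35.3650 20.5699 5.5797 0.0000 0.0000 0.0000 0.0000
65.1125 54.3281 42.0897 28.2012 12.4403 0.0000 0.0000 0.0000 0.0000 0.0000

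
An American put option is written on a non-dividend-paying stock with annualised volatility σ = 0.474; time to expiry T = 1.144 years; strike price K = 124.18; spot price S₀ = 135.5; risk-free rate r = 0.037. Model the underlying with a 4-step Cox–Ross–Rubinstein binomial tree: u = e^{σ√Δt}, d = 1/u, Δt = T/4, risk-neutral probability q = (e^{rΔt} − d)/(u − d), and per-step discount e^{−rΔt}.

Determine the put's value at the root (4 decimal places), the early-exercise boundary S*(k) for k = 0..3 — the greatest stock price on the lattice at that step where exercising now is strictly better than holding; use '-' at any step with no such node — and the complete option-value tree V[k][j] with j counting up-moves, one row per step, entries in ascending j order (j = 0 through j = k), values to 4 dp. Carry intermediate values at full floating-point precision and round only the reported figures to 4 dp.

price = 18.3333
boundary = - - - 63.3390
tree:
18.3333
28.6173 6.5757
42.9897 12.2552 0.0000
60.8410 22.8399 0.0000 0.0000
75.0234 42.5668 0.0000 0.0000 0.0000

params: Δt=0.28600 u=1.28851 d=0.77609 q=0.45772 e^(-rΔt)=0.98947
t_4 payoffs: 75.0234 42.5668 0.0000 0.0000 0.0000
t_3: node(3,0) S=63.3390 payoff=60.8410 vs cont=59.5339 → 60.8410 [stop]  node(3,1) S=105.1598 payoff=19.0202 vs cont=22.8399 → 22.8399 [wait]  node(3,2) S=174.5938 payoff=0.0000 vs cont=0.0000 → 0.0000 [wait]  node(3,3) S=289.8729 payoff=0.0000 vs cont=0.0000 → 0.0000 [wait]  ⇒ S*(3)=63.3390
t_2: node(2,0) S=81.6132 payoff=42.5668 vs cont=42.9897 → 42.9897 [wait]  node(2,1) S=135.5000 payoff=0.0000 vs cont=12.2552 → 12.2552 [wait]  node(2,2) S=224.9667 payoff=0.0000 vs cont=0.0000 → 0.0000 [wait]  ⇒ S*(2)=-
t_1: node(1,0) S=105.1598 payoff=19.0202 vs cont=28.6173 → 28.6173 [wait]  node(1,1) S=174.5938 payoff=0.0000 vs cont=6.5757 → 6.5757 [wait]  ⇒ S*(1)=-
t_0: node(0,0) S=135.5000 payoff=0.0000 vs cont=18.3333 → 18.3333 [wait]  ⇒ S*(0)=-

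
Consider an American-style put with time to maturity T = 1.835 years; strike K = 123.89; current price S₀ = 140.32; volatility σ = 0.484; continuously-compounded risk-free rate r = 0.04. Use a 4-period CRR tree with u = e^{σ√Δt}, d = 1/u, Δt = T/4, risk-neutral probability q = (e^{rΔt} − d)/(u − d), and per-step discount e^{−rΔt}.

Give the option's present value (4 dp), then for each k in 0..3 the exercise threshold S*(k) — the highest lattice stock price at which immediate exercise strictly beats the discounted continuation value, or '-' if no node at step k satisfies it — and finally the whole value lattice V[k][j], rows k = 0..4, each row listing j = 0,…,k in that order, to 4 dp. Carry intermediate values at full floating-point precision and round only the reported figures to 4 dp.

Δt=0.45875  u=1.38794  d=0.72049  q=0.44652  discount=0.98182
step 4 (expiry): payoffs max(K−S,0) = 86.0770 51.0483 0.0000 0.0000 0.0000
step 3: (k=3,j=0): S=52.4820, (K−S)⁺=71.4080, hold=69.1554 ⇒ V=71.4080 exercise | (k=3,j=1): S=101.0997, (K−S)⁺=22.7903, hold=27.7406 ⇒ V=27.7406 continue | (k=3,j=2): S=194.7553, (K−S)⁺=0.0000, hold=0.0000 ⇒ V=0.0000 continue | (k=3,j=3): S=375.1706, (K−S)⁺=0.0000, hold=0.0000 ⇒ V=0.0000 continue  boundary S*=52.4820
step 2: (k=2,j=0): S=72.8417, (K−S)⁺=51.0483, hold=50.9658 ⇒ V=51.0483 exercise | (k=2,j=1): S=140.3200, (K−S)⁺=0.0000, hold=15.0747 ⇒ V=15.0747 continue | (k=2,j=2): S=270.3081, (K−S)⁺=0.0000, hold=0.0000 ⇒ V=0.0000 continue  boundary S*=72.8417
step 1: (k=1,j=0): S=101.0997, (K−S)⁺=22.7903, hold=34.3493 ⇒ V=34.3493 continue | (k=1,j=1): S=194.7553, (K−S)⁺=0.0000, hold=8.1919 ⇒ V=8.1919 continue  boundary S*=-
step 0: (k=0,j=0): S=140.3200, (K−S)⁺=0.0000, hold=22.2573 ⇒ V=22.2573 continue  boundary S*=-

price = 22.2573
boundary = - - 72.8417 52.4820
tree:
22.2573
34.3493 8.1919
51.0483 15.0747 0.0000
71.4080 27.7406 0.0000 0.0000
86.0770 51.0483 0.0000 0.0000 0.0000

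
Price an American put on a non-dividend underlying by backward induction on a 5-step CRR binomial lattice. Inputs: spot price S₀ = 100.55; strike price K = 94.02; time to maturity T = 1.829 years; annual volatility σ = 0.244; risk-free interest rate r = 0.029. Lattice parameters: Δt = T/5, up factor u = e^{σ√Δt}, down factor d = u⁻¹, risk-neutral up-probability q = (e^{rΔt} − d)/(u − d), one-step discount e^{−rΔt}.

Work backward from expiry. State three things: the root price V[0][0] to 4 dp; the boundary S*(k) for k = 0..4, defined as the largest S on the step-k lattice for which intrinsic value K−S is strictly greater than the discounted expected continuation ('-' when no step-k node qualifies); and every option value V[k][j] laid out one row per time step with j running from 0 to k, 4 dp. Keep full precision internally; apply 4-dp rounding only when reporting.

price = 8.3324
boundary = - - - 64.5817 74.8515
tree:
8.3324
13.1842 3.6425
20.1577 6.4694 0.8841
29.4383 11.2770 1.7842 0.0000
38.2990 19.1685 3.6004 0.0000 0.0000
45.9441 29.4383 7.2657 0.0000 0.0000 0.0000

Δt=0.36580  u=1.15902  d=0.86280  q=0.49918  discount=0.98945
step 5 (expiry): payoffs max(K−S,0) = 45.9441 29.4383 7.2657 0.0000 0.0000 0.0000
step 4: (k=4,j=0): S=55.7210, (K−S)⁺=38.2990, hold=37.3069 ⇒ V=38.2990 exercise | (k=4,j=1): S=74.8515, (K−S)⁺=19.1685, hold=18.1764 ⇒ V=19.1685 exercise | (k=4,j=2): S=100.5500, (K−S)⁺=0.0000, hold=3.6004 ⇒ V=3.6004 continue | (k=4,j=3): S=135.0715, (K−S)⁺=0.0000, hold=0.0000 ⇒ V=0.0000 continue | (k=4,j=4): S=181.4452, (K−S)⁺=0.0000, hold=0.0000 ⇒ V=0.0000 continue  boundary S*=74.8515
step 3: (k=3,j=0): S=64.5817, (K−S)⁺=29.4383, hold=28.4462 ⇒ V=29.4383 exercise | (k=3,j=1): S=86.7543, (K−S)⁺=7.2657, hold=11.2770 ⇒ V=11.2770 continue | (k=3,j=2): S=116.5394, (K−S)⁺=0.0000, hold=1.7842 ⇒ V=1.7842 continue | (k=3,j=3): S=156.5506, (K−S)⁺=0.0000, hold=0.0000 ⇒ V=0.0000 continue  boundary S*=64.5817
step 2: (k=2,j=0): S=74.8515, (K−S)⁺=19.1685, hold=20.1577 ⇒ V=20.1577 continue | (k=2,j=1): S=100.5500, (K−S)⁺=0.0000, hold=6.4694 ⇒ V=6.4694 continue | (k=2,j=2): S=135.0715, (K−S)⁺=0.0000, hold=0.8841 ⇒ V=0.8841 continue  boundary S*=-
step 1: (k=1,j=0): S=86.7543, (K−S)⁺=7.2657, hold=13.1842 ⇒ V=13.1842 continue | (k=1,j=1): S=116.5394, (K−S)⁺=0.0000, hold=3.6425 ⇒ V=3.6425 continue  boundary S*=-
step 0: (k=0,j=0): S=100.5500, (K−S)⁺=0.0000, hold=8.3324 ⇒ V=8.3324 continue  boundary S*=-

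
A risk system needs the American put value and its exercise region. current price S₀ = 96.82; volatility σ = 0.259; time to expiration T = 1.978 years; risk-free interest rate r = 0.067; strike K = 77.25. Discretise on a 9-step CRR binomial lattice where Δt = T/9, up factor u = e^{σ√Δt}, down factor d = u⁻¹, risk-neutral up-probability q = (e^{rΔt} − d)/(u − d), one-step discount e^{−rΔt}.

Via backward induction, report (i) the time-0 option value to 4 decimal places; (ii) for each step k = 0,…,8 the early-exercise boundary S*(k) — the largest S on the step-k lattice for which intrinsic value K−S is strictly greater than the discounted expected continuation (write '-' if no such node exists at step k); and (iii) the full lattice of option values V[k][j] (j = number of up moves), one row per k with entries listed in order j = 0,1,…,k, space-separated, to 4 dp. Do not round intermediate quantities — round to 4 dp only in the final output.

Δt=0.21978, u=1.12910, d=0.88566, q=0.53062, disc=e^(-rΔt)=0.98538
k=9 terminal: V=max(K-S,0) → 44.7880 35.8653 24.4901 9.9882 0.0000 0.0000 0.0000 0.0000 0.0000 0.0000
k=8: j=0 S=36.6528 intr=40.5972 cont=39.4680 V=40.5972[EX]; j=1 S=46.7274 intr=30.5226 cont=29.3934 V=30.5226[EX]; j=2 S=59.5712 intr=17.6788 cont=16.5496 V=17.6788[EX]; j=3 S=75.9453 intr=1.3047 cont=4.6198 V=4.6198[hold]; j=4 S=96.8200 intr=0.0000 cont=0.0000 V=0.0000[hold]; j=5 S=123.4325 intr=0.0000 cont=0.0000 V=0.0000[hold]; j=6 S=157.3598 intr=0.0000 cont=0.0000 V=0.0000[hold]; j=7 S=200.6127 intr=0.0000 cont=0.0000 V=0.0000[hold]; j=8 S=255.7542 intr=0.0000 cont=0.0000 V=0.0000[hold]  S*(8)=59.5712
k=7: j=0 S=41.3847 intr=35.8653 cont=34.7361 V=35.8653[EX]; j=1 S=52.7599 intr=24.4901 cont=23.3609 V=24.4901[EX]; j=2 S=67.2618 intr=9.9882 cont=10.5923 V=10.5923[hold]; j=3 S=85.7498 intr=0.0000 cont=2.1367 V=2.1367[hold]; j=4 S=109.3194 intr=0.0000 cont=0.0000 V=0.0000[hold]; j=5 S=139.3676 intr=0.0000 cont=0.0000 V=0.0000[hold]; j=6 S=177.6749 intr=0.0000 cont=0.0000 V=0.0000[hold]; j=7 S=226.5116 intr=0.0000 cont=0.0000 V=0.0000[hold]  S*(7)=52.7599
k=6: j=0 S=46.7274 intr=30.5226 cont=29.3934 V=30.5226[EX]; j=1 S=59.5712 intr=17.6788 cont=16.8655 V=17.6788[EX]; j=2 S=75.9453 intr=1.3047 cont=6.0164 V=6.0164[hold]; j=3 S=96.8200 intr=0.0000 cont=0.9883 V=0.9883[hold]; j=4 S=123.4325 intr=0.0000 cont=0.0000 V=0.0000[hold]; j=5 S=157.3598 intr=0.0000 cont=0.0000 V=0.0000[hold]; j=6 S=200.6127 intr=0.0000 cont=0.0000 V=0.0000[hold]  S*(6)=59.5712
k=5: j=0 S=52.7599 intr=24.4901 cont=23.3609 V=24.4901[EX]; j=1 S=67.2618 intr=9.9882 cont=11.3226 V=11.3226[hold]; j=2 S=85.7498 intr=0.0000 cont=3.2994 V=3.2994[hold]; j=3 S=109.3194 intr=0.0000 cont=0.4571 V=0.4571[hold]; j=4 S=139.3676 intr=0.0000 cont=0.0000 V=0.0000[hold]; j=5 S=177.6749 intr=0.0000 cont=0.0000 V=0.0000[hold]  S*(5)=52.7599
k=4: j=0 S=59.5712 intr=17.6788 cont=17.2473 V=17.6788[EX]; j=1 S=75.9453 intr=1.3047 cont=6.9621 V=6.9621[hold]; j=2 S=96.8200 intr=0.0000 cont=1.7651 V=1.7651[hold]; j=3 S=123.4325 intr=0.0000 cont=0.2114 V=0.2114[hold]; j=4 S=157.3598 intr=0.0000 cont=0.0000 V=0.0000[hold]  S*(4)=59.5712
k=3: j=0 S=67.2618 intr=9.9882 cont=11.8170 V=11.8170[hold]; j=1 S=85.7498 intr=0.0000 cont=4.1430 V=4.1430[hold]; j=2 S=109.3194 intr=0.0000 cont=0.9269 V=0.9269[hold]; j=3 S=139.3676 intr=0.0000 cont=0.0978 V=0.0978[hold]  S*(3)=-
k=2: j=0 S=75.9453 intr=1.3047 cont=7.6318 V=7.6318[hold]; j=1 S=96.8200 intr=0.0000 cont=2.4009 V=2.4009[hold]; j=2 S=123.4325 intr=0.0000 cont=0.4798 V=0.4798[hold]  S*(2)=-
k=1: j=0 S=85.7498 intr=0.0000 cont=4.7852 V=4.7852[hold]; j=1 S=109.3194 intr=0.0000 cont=1.3613 V=1.3613[hold]  S*(1)=-
k=0: j=0 S=96.8200 intr=0.0000 cont=2.9251 V=2.9251[hold]  S*(0)=-

price = 2.9251
boundary = - - - - 59.5712 52.7599 59.5712 52.7599 59.5712
tree:
2.9251
4.7852 1.3613
7.6318 2.4009 0.4798
11.8170 4.1430 0.9269 0.0978
17.6788 6.9621 1.7651 0.2114 0.0000
24.4901 11.3226 3.2994 0.4571 0.0000 0.0000
30.5226 17.6788 6.0164 0.9883 0.0000 0.0000 0.0000
35.8653 24.4901 10.5923 2.1367 0.0000 0.0000 0.0000 0.0000
40.5972 30.5226 17.6788 4.6198 0.0000 0.0000 0.0000 0.0000 0.0000
44.7880 35.8653 24.4901 9.9882 0.0000 0.0000 0.0000 0.0000 0.0000 0.0000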